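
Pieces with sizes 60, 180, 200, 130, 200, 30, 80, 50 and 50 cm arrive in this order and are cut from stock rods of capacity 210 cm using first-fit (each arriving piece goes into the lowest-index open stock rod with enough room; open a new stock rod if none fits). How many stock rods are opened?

  60 → stock rod 1 (new)  [load 60/210]
  180 → stock rod 2 (new)  [load 180/210]
  200 → stock rod 3 (new)  [load 200/210]
  130 → stock rod 1  [load 190/210]
  200 → stock rod 4 (new)  [load 200/210]
  30 → stock rod 2  [load 210/210]
  80 → stock rod 5 (new)  [load 80/210]
  50 → stock rod 5  [load 130/210]
  50 → stock rod 5  [load 180/210]
5 stock rods opened.

5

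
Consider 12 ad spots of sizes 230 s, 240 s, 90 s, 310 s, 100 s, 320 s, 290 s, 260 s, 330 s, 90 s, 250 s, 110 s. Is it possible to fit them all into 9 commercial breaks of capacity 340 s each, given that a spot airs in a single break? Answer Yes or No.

A valid assignment using 9 commercial breaks:
  break 1: 330 = 330
  break 2: 320 = 320
  break 3: 310 = 310
  break 4: 290 = 290
  break 5: 260 = 260
  break 6: 250 + 90 = 340
  break 7: 240 + 100 = 340
  break 8: 230 + 110 = 340
  break 9: 90 = 90
Every load is within 340 s, so 9 commercial breaks suffice.

Yes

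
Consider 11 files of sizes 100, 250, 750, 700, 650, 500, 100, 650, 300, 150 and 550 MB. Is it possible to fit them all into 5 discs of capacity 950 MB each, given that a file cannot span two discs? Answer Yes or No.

Total = 4700 MB; ⌈4700/950⌉ = 5.
6 files each exceed half the capacity and cannot share a disc, forcing at least 6 discs.
At least 6 discs are required, but only 5 are allowed.

No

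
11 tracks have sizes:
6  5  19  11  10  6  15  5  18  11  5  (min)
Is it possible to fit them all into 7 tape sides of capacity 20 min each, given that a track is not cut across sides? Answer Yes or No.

A valid assignment using 6 tape sides:
  side 1: 19 = 19
  side 2: 18 = 18
  side 3: 15 + 5 = 20
  side 4: 11 + 6 = 17
  side 5: 11 + 6 = 17
  side 6: 10 + 5 + 5 = 20
That uses only 6 ≤ 7, so 7 tape sides are enough.

Yes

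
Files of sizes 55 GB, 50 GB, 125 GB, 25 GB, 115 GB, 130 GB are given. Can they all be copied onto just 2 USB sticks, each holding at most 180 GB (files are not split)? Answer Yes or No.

Total = 500 GB; ⌈500/180⌉ = 3.
At least 3 USB sticks are required, but only 2 are allowed.

No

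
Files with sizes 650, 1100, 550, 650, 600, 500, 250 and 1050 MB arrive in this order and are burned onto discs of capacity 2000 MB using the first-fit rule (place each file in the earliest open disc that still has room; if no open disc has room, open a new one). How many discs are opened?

3

  650 → disc 1 (new)  [load 650/2000]
  1100 → disc 1  [load 1750/2000]
  550 → disc 2 (new)  [load 550/2000]
  650 → disc 2  [load 1200/2000]
  600 → disc 2  [load 1800/2000]
  500 → disc 3 (new)  [load 500/2000]
  250 → disc 1  [load 2000/2000]
  1050 → disc 3  [load 1550/2000]
3 discs opened.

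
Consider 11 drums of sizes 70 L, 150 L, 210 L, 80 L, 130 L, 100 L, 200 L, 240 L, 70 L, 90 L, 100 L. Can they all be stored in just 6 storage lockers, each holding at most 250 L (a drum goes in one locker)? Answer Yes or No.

Total = 1440 L; ⌈1440/250⌉ = 6.
The bound of 6 does not rule out 6, but exhaustive search shows no assignment into 6 storage lockers of capacity 250 L exists — the minimum is 7.

No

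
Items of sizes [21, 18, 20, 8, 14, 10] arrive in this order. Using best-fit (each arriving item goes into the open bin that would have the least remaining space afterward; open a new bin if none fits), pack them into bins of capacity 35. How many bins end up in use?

  21 → bin 1 (new)  [load 21/35]
  18 → bin 2 (new)  [load 18/35]
  20 → bin 3 (new)  [load 20/35]
  8 → bin 1  [load 29/35]
  14 → bin 3  [load 34/35]
  10 → bin 2  [load 28/35]
3 bins opened.

3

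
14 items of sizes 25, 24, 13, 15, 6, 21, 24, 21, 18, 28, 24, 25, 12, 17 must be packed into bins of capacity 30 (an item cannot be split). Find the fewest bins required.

11

Total = 28 + 25 + 25 + 24 + 24 + 24 + 21 + 21 + 18 + 17 + 15 + 13 + 12 + 6 = 273.
Lower bound: ⌈273/30⌉ = 10 bins.
A packing using 11 bins:
  bin 1: 28 = 28
  bin 2: 25 = 25
  bin 3: 25 = 25
  bin 4: 24 + 6 = 30
  bin 5: 24 = 24
  bin 6: 24 = 24
  bin 7: 21 = 21
  bin 8: 21 = 21
  bin 9: 18 + 12 = 30
  bin 10: 17 + 13 = 30
  bin 11: 15 = 15
No arrangement into 10 bins stays within capacity, so 11 is optimal.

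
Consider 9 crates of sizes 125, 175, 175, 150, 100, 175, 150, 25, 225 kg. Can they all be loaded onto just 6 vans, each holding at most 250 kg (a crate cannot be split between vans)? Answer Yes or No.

Total = 1300 kg; ⌈1300/250⌉ = 6.
The bound of 6 does not rule out 6, but exhaustive search shows no assignment into 6 vans of capacity 250 kg exists — the minimum is 7.

No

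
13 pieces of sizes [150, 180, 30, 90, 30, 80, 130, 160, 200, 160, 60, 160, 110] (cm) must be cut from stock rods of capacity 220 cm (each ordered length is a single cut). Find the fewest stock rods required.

Total = 200 + 180 + 160 + 160 + 160 + 150 + 130 + 110 + 90 + 80 + 60 + 30 + 30 = 1540 cm.
Lower bound: ⌈1540/220⌉ = 7 stock rods.
A packing using 8 stock rods:
  stock rod 1: 200 = 200
  stock rod 2: 180 + 30 = 210
  stock rod 3: 160 + 60 = 220
  stock rod 4: 160 + 30 = 190
  stock rod 5: 160 = 160
  stock rod 6: 150 = 150
  stock rod 7: 130 + 90 = 220
  stock rod 8: 110 + 80 = 190
No arrangement into 7 stock rods stays within capacity, so 8 is optimal.

8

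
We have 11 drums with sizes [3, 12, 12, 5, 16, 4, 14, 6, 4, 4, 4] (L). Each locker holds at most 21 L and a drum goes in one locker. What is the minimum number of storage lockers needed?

Total = 16 + 14 + 12 + 12 + 6 + 5 + 4 + 4 + 4 + 4 + 3 = 84 L.
Lower bound: ⌈84/21⌉ = 4 storage lockers.
A packing using 5 storage lockers:
  locker 1: 16 + 5 = 21
  locker 2: 14 + 6 = 20
  locker 3: 12 + 4 + 4 = 20
  locker 4: 12 + 4 + 4 = 20
  locker 5: 3 = 3
No arrangement into 4 storage lockers stays within capacity, so 5 is optimal.

5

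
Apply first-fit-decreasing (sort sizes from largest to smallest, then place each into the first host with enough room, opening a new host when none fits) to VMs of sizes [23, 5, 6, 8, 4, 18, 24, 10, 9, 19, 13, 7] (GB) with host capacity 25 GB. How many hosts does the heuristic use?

Sorted descending: 24, 23, 19, 18, 13, 10, 9, 8, 7, 6, 5, 4.
  24 → host 1 (new)  [load 24/25]
  23 → host 2 (new)  [load 23/25]
  19 → host 3 (new)  [load 19/25]
  18 → host 4 (new)  [load 18/25]
  13 → host 5 (new)  [load 13/25]
  10 → host 5  [load 23/25]
  9 → host 6 (new)  [load 9/25]
  8 → host 6  [load 17/25]
  7 → host 4  [load 25/25]
  6 → host 3  [load 25/25]
  5 → host 6  [load 22/25]
  4 → host 7 (new)  [load 4/25]
7 hosts opened.

7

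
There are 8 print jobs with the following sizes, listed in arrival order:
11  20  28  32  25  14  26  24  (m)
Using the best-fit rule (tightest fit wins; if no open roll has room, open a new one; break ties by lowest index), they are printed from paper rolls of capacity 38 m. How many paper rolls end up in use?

6

  11 → roll 1 (new)  [load 11/38]
  20 → roll 1  [load 31/38]
  28 → roll 2 (new)  [load 28/38]
  32 → roll 3 (new)  [load 32/38]
  25 → roll 4 (new)  [load 25/38]
  14 → roll 5 (new)  [load 14/38]
  26 → roll 6 (new)  [load 26/38]
  24 → roll 5  [load 38/38]
6 paper rolls opened.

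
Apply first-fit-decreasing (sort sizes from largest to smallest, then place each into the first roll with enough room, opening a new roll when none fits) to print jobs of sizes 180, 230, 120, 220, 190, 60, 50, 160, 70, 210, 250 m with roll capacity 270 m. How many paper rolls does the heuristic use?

8

Sorted descending: 250, 230, 220, 210, 190, 180, 160, 120, 70, 60, 50.
  250 → roll 1 (new)  [load 250/270]
  230 → roll 2 (new)  [load 230/270]
  220 → roll 3 (new)  [load 220/270]
  210 → roll 4 (new)  [load 210/270]
  190 → roll 5 (new)  [load 190/270]
  180 → roll 6 (new)  [load 180/270]
  160 → roll 7 (new)  [load 160/270]
  120 → roll 8 (new)  [load 120/270]
  70 → roll 5  [load 260/270]
  60 → roll 4  [load 270/270]
  50 → roll 3  [load 270/270]
8 paper rolls opened.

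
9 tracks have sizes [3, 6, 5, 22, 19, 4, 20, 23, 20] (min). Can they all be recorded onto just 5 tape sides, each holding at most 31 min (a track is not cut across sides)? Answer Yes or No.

A valid assignment using 5 tape sides:
  side 1: 23 + 6 = 29
  side 2: 22 + 5 + 4 = 31
  side 3: 20 + 3 = 23
  side 4: 20 = 20
  side 5: 19 = 19
Every load is within 31 min, so 5 tape sides suffice.

Yes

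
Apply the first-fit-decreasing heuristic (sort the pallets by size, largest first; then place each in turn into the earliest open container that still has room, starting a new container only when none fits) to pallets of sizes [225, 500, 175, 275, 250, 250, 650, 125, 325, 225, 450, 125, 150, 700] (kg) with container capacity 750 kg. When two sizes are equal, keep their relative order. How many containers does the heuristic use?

Sorted descending: 700, 650, 500, 450, 325, 275, 250, 250, 225, 225, 175, 150, 125, 125.
  700 → container 1 (new)  [load 700/750]
  650 → container 2 (new)  [load 650/750]
  500 → container 3 (new)  [load 500/750]
  450 → container 4 (new)  [load 450/750]
  325 → container 5 (new)  [load 325/750]
  275 → container 4  [load 725/750]
  250 → container 3  [load 750/750]
  250 → container 5  [load 575/750]
  225 → container 6 (new)  [load 225/750]
  225 → container 6  [load 450/750]
  175 → container 5  [load 750/750]
  150 → container 6  [load 600/750]
  125 → container 6  [load 725/750]
  125 → container 7 (new)  [load 125/750]
7 containers opened.

7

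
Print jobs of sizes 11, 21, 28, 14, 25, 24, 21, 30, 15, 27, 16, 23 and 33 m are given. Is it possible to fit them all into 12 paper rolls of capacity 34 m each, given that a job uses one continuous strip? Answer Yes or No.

A valid assignment using 11 paper rolls:
  roll 1: 33 = 33
  roll 2: 30 = 30
  roll 3: 28 = 28
  roll 4: 27 = 27
  roll 5: 25 = 25
  roll 6: 24 = 24
  roll 7: 23 + 11 = 34
  roll 8: 21 = 21
  roll 9: 21 = 21
  roll 10: 16 + 15 = 31
  roll 11: 14 = 14
That uses only 11 ≤ 12, so 12 paper rolls are enough.

Yes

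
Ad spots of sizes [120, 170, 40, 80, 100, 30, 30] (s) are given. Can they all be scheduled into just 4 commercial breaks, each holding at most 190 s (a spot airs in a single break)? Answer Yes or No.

A valid assignment using 4 commercial breaks:
  break 1: 170 = 170
  break 2: 120 + 40 + 30 = 190
  break 3: 100 + 80 = 180
  break 4: 30 = 30
Every load is within 190 s, so 4 commercial breaks suffice.

Yes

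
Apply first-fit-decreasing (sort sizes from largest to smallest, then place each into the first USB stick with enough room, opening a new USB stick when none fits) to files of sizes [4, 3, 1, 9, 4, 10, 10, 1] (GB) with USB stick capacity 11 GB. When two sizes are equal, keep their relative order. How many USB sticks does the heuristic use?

Sorted descending: 10, 10, 9, 4, 4, 3, 1, 1.
  10 → USB stick 1 (new)  [load 10/11]
  10 → USB stick 2 (new)  [load 10/11]
  9 → USB stick 3 (new)  [load 9/11]
  4 → USB stick 4 (new)  [load 4/11]
  4 → USB stick 4  [load 8/11]
  3 → USB stick 4  [load 11/11]
  1 → USB stick 1  [load 11/11]
  1 → USB stick 2  [load 11/11]
4 USB sticks opened.

4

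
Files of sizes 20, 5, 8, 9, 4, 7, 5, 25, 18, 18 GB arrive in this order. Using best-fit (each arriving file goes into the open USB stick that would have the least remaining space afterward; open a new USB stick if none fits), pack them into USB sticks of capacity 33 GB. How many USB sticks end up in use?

  20 → USB stick 1 (new)  [load 20/33]
  5 → USB stick 1  [load 25/33]
  8 → USB stick 1  [load 33/33]
  9 → USB stick 2 (new)  [load 9/33]
  4 → USB stick 2  [load 13/33]
  7 → USB stick 2  [load 20/33]
  5 → USB stick 2  [load 25/33]
  25 → USB stick 3 (new)  [load 25/33]
  18 → USB stick 4 (new)  [load 18/33]
  18 → USB stick 5 (new)  [load 18/33]
5 USB sticks opened.

5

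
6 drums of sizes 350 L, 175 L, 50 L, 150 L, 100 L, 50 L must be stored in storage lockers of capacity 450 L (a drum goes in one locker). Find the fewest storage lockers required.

Total = 350 + 175 + 150 + 100 + 50 + 50 = 875 L.
Lower bound: ⌈875/450⌉ = 2 storage lockers.
A packing using 2 storage lockers:
  locker 1: 350 + 100 = 450
  locker 2: 175 + 150 + 50 + 50 = 425
This matches the lower bound, so 2 is optimal.

2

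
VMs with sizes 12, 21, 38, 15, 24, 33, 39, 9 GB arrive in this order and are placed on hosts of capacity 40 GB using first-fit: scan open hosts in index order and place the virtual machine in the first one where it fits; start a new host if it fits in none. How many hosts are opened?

  12 → host 1 (new)  [load 12/40]
  21 → host 1  [load 33/40]
  38 → host 2 (new)  [load 38/40]
  15 → host 3 (new)  [load 15/40]
  24 → host 3  [load 39/40]
  33 → host 4 (new)  [load 33/40]
  39 → host 5 (new)  [load 39/40]
  9 → host 6 (new)  [load 9/40]
6 hosts opened.

6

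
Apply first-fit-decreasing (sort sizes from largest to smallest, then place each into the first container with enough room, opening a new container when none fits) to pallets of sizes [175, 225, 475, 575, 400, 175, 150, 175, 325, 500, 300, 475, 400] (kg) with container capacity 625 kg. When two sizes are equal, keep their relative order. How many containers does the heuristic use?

8

Sorted descending: 575, 500, 475, 475, 400, 400, 325, 300, 225, 175, 175, 175, 150.
  575 → container 1 (new)  [load 575/625]
  500 → container 2 (new)  [load 500/625]
  475 → container 3 (new)  [load 475/625]
  475 → container 4 (new)  [load 475/625]
  400 → container 5 (new)  [load 400/625]
  400 → container 6 (new)  [load 400/625]
  325 → container 7 (new)  [load 325/625]
  300 → container 7  [load 625/625]
  225 → container 5  [load 625/625]
  175 → container 6  [load 575/625]
  175 → container 8 (new)  [load 175/625]
  175 → container 8  [load 350/625]
  150 → container 3  [load 625/625]
8 containers opened.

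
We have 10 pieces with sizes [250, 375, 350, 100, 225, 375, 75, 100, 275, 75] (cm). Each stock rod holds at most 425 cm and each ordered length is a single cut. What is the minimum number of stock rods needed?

Total = 375 + 375 + 350 + 275 + 250 + 225 + 100 + 100 + 75 + 75 = 2200 cm.
Lower bound: ⌈2200/425⌉ = 6 stock rods.
A packing using 6 stock rods:
  stock rod 1: 375 = 375
  stock rod 2: 375 = 375
  stock rod 3: 350 + 75 = 425
  stock rod 4: 275 + 100 = 375
  stock rod 5: 250 + 100 + 75 = 425
  stock rod 6: 225 = 225
This matches the lower bound, so 6 is optimal.

6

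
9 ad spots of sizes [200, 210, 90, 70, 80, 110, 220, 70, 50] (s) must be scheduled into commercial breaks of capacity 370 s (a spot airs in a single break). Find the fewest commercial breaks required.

Total = 220 + 210 + 200 + 110 + 90 + 80 + 70 + 70 + 50 = 1100 s.
Lower bound: ⌈1100/370⌉ = 3 commercial breaks.
A packing using 3 commercial breaks:
  break 1: 220 + 80 + 70 = 370
  break 2: 210 + 110 + 50 = 370
  break 3: 200 + 90 + 70 = 360
This matches the lower bound, so 3 is optimal.

3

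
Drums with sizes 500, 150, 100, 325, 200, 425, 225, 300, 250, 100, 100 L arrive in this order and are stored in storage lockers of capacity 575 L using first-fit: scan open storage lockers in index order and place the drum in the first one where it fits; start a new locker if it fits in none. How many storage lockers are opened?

5

  500 → locker 1 (new)  [load 500/575]
  150 → locker 2 (new)  [load 150/575]
  100 → locker 2  [load 250/575]
  325 → locker 2  [load 575/575]
  200 → locker 3 (new)  [load 200/575]
  425 → locker 4 (new)  [load 425/575]
  225 → locker 3  [load 425/575]
  300 → locker 5 (new)  [load 300/575]
  250 → locker 5  [load 550/575]
  100 → locker 3  [load 525/575]
  100 → locker 4  [load 525/575]
5 storage lockers opened.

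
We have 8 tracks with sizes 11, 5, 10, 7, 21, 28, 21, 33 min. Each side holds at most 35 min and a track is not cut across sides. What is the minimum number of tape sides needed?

5

Total = 33 + 28 + 21 + 21 + 11 + 10 + 7 + 5 = 136 min.
Lower bound: ⌈136/35⌉ = 4 tape sides.
A packing using 5 tape sides:
  side 1: 33 = 33
  side 2: 28 + 7 = 35
  side 3: 21 + 11 = 32
  side 4: 21 + 10 = 31
  side 5: 5 = 5
No arrangement into 4 tape sides stays within capacity, so 5 is optimal.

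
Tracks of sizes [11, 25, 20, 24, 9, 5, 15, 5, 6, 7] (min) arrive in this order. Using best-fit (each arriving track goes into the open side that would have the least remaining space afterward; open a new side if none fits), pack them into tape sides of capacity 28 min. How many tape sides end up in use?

5

  11 → side 1 (new)  [load 11/28]
  25 → side 2 (new)  [load 25/28]
  20 → side 3 (new)  [load 20/28]
  24 → side 4 (new)  [load 24/28]
  9 → side 1  [load 20/28]
  5 → side 1  [load 25/28]
  15 → side 5 (new)  [load 15/28]
  5 → side 3  [load 25/28]
  6 → side 5  [load 21/28]
  7 → side 5  [load 28/28]
5 tape sides opened.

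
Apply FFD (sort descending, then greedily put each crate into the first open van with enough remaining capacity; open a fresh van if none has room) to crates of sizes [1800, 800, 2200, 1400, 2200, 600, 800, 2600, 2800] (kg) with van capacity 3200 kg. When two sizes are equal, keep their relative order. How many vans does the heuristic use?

Sorted descending: 2800, 2600, 2200, 2200, 1800, 1400, 800, 800, 600.
  2800 → van 1 (new)  [load 2800/3200]
  2600 → van 2 (new)  [load 2600/3200]
  2200 → van 3 (new)  [load 2200/3200]
  2200 → van 4 (new)  [load 2200/3200]
  1800 → van 5 (new)  [load 1800/3200]
  1400 → van 5  [load 3200/3200]
  800 → van 3  [load 3000/3200]
  800 → van 4  [load 3000/3200]
  600 → van 2  [load 3200/3200]
5 vans opened.

5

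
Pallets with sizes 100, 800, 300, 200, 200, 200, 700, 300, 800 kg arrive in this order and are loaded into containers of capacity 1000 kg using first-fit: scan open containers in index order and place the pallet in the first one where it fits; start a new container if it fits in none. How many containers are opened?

  100 → container 1 (new)  [load 100/1000]
  800 → container 1  [load 900/1000]
  300 → container 2 (new)  [load 300/1000]
  200 → container 2  [load 500/1000]
  200 → container 2  [load 700/1000]
  200 → container 2  [load 900/1000]
  700 → container 3 (new)  [load 700/1000]
  300 → container 3  [load 1000/1000]
  800 → container 4 (new)  [load 800/1000]
4 containers opened.

4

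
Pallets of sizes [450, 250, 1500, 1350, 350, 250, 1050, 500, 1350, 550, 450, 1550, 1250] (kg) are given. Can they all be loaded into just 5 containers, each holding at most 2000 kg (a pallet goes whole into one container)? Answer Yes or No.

Total = 10850 kg; ⌈10850/2000⌉ = 6.
At least 6 containers are required, but only 5 are allowed.

No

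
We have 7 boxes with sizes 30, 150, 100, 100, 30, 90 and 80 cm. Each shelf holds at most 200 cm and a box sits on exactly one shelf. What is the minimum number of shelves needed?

3

Total = 150 + 100 + 100 + 90 + 80 + 30 + 30 = 580 cm.
Lower bound: ⌈580/200⌉ = 3 shelves.
A packing using 3 shelves:
  shelf 1: 150 + 30 = 180
  shelf 2: 100 + 100 = 200
  shelf 3: 90 + 80 + 30 = 200
This matches the lower bound, so 3 is optimal.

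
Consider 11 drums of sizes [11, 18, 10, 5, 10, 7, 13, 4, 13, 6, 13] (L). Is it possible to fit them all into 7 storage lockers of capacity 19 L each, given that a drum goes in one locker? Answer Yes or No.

A valid assignment using 7 storage lockers:
  locker 1: 18 = 18
  locker 2: 13 + 6 = 19
  locker 3: 13 + 5 = 18
  locker 4: 13 + 4 = 17
  locker 5: 11 + 7 = 18
  locker 6: 10 = 10
  locker 7: 10 = 10
Every load is within 19 L, so 7 storage lockers suffice.

Yes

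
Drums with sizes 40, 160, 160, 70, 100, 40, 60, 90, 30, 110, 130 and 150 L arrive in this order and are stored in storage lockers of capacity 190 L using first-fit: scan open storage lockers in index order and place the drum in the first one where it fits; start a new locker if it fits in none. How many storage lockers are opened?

8

  40 → locker 1 (new)  [load 40/190]
  160 → locker 2 (new)  [load 160/190]
  160 → locker 3 (new)  [load 160/190]
  70 → locker 1  [load 110/190]
  100 → locker 4 (new)  [load 100/190]
  40 → locker 1  [load 150/190]
  60 → locker 4  [load 160/190]
  90 → locker 5 (new)  [load 90/190]
  30 → locker 1  [load 180/190]
  110 → locker 6 (new)  [load 110/190]
  130 → locker 7 (new)  [load 130/190]
  150 → locker 8 (new)  [load 150/190]
8 storage lockers opened.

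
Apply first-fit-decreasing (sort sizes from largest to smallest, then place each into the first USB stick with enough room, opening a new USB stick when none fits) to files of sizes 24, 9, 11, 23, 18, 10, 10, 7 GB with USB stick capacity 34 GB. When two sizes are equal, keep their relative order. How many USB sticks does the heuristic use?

Sorted descending: 24, 23, 18, 11, 10, 10, 9, 7.
  24 → USB stick 1 (new)  [load 24/34]
  23 → USB stick 2 (new)  [load 23/34]
  18 → USB stick 3 (new)  [load 18/34]
  11 → USB stick 2  [load 34/34]
  10 → USB stick 1  [load 34/34]
  10 → USB stick 3  [load 28/34]
  9 → USB stick 4 (new)  [load 9/34]
  7 → USB stick 4  [load 16/34]
4 USB sticks opened.

4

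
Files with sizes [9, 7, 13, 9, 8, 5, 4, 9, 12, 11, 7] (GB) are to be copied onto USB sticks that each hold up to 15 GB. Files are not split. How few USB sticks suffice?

Total = 13 + 12 + 11 + 9 + 9 + 9 + 8 + 7 + 7 + 5 + 4 = 94 GB.
Lower bound: ⌈94/15⌉ = 7 USB sticks.
A packing using 8 USB sticks:
  USB stick 1: 13 = 13
  USB stick 2: 12 = 12
  USB stick 3: 11 + 4 = 15
  USB stick 4: 9 + 5 = 14
  USB stick 5: 9 = 9
  USB stick 6: 9 = 9
  USB stick 7: 8 + 7 = 15
  USB stick 8: 7 = 7
No arrangement into 7 USB sticks stays within capacity, so 8 is optimal.

8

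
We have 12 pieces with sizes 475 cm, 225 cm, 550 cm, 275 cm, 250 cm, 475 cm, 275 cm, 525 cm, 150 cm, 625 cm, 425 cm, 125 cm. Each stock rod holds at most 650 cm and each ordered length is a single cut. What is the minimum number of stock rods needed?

Total = 625 + 550 + 525 + 475 + 475 + 425 + 275 + 275 + 250 + 225 + 150 + 125 = 4375 cm.
Lower bound: ⌈4375/650⌉ = 7 stock rods.
A packing using 8 stock rods:
  stock rod 1: 625 = 625
  stock rod 2: 550 = 550
  stock rod 3: 525 + 125 = 650
  stock rod 4: 475 + 150 = 625
  stock rod 5: 475 = 475
  stock rod 6: 425 + 225 = 650
  stock rod 7: 275 + 275 = 550
  stock rod 8: 250 = 250
No arrangement into 7 stock rods stays within capacity, so 8 is optimal.

8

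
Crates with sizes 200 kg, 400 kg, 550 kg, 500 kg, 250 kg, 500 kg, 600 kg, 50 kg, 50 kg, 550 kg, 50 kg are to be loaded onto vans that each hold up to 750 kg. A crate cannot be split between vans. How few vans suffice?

Total = 600 + 550 + 550 + 500 + 500 + 400 + 250 + 200 + 50 + 50 + 50 = 3700 kg.
Lower bound: ⌈3700/750⌉ = 5 vans.
Also, 6 crates each exceed 375 kg, and no two of those can share a van, so at least 6 vans are needed.
A packing using 6 vans:
  van 1: 600 + 50 + 50 + 50 = 750
  van 2: 550 + 200 = 750
  van 3: 550 = 550
  van 4: 500 + 250 = 750
  van 5: 500 = 500
  van 6: 400 = 400
This matches the lower bound, so 6 is optimal.

6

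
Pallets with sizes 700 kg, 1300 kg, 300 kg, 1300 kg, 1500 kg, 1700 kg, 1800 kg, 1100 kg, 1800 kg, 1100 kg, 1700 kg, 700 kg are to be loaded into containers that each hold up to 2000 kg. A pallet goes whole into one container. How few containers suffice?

Total = 1800 + 1800 + 1700 + 1700 + 1500 + 1300 + 1300 + 1100 + 1100 + 700 + 700 + 300 = 15000 kg.
Lower bound: ⌈15000/2000⌉ = 8 containers.
Also, 9 pallets each exceed 1000 kg, and no two of those can share a container, so at least 9 containers are needed.
A packing using 9 containers:
  container 1: 1800 = 1800
  container 2: 1800 = 1800
  container 3: 1700 + 300 = 2000
  container 4: 1700 = 1700
  container 5: 1500 = 1500
  container 6: 1300 + 700 = 2000
  container 7: 1300 + 700 = 2000
  container 8: 1100 = 1100
  container 9: 1100 = 1100
This matches the lower bound, so 9 is optimal.

9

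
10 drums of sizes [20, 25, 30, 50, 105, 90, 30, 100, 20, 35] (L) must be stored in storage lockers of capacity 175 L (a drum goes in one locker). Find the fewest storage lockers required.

3

Total = 105 + 100 + 90 + 50 + 35 + 30 + 30 + 25 + 20 + 20 = 505 L.
Lower bound: ⌈505/175⌉ = 3 storage lockers.
A packing using 3 storage lockers:
  locker 1: 105 + 50 + 20 = 175
  locker 2: 100 + 35 + 30 = 165
  locker 3: 90 + 30 + 25 + 20 = 165
This matches the lower bound, so 3 is optimal.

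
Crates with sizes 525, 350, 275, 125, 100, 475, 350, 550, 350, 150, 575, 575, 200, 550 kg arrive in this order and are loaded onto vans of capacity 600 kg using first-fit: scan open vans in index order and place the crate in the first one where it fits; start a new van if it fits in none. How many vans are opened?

10

  525 → van 1 (new)  [load 525/600]
  350 → van 2 (new)  [load 350/600]
  275 → van 3 (new)  [load 275/600]
  125 → van 2  [load 475/600]
  100 → van 2  [load 575/600]
  475 → van 4 (new)  [load 475/600]
  350 → van 5 (new)  [load 350/600]
  550 → van 6 (new)  [load 550/600]
  350 → van 7 (new)  [load 350/600]
  150 → van 3  [load 425/600]
  575 → van 8 (new)  [load 575/600]
  575 → van 9 (new)  [load 575/600]
  200 → van 5  [load 550/600]
  550 → van 10 (new)  [load 550/600]
10 vans opened.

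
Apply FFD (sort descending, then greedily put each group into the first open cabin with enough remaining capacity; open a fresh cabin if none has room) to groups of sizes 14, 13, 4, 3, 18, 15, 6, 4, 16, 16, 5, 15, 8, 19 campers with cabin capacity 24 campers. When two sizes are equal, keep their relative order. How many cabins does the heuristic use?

8

Sorted descending: 19, 18, 16, 16, 15, 15, 14, 13, 8, 6, 5, 4, 4, 3.
  19 → cabin 1 (new)  [load 19/24]
  18 → cabin 2 (new)  [load 18/24]
  16 → cabin 3 (new)  [load 16/24]
  16 → cabin 4 (new)  [load 16/24]
  15 → cabin 5 (new)  [load 15/24]
  15 → cabin 6 (new)  [load 15/24]
  14 → cabin 7 (new)  [load 14/24]
  13 → cabin 8 (new)  [load 13/24]
  8 → cabin 3  [load 24/24]
  6 → cabin 2  [load 24/24]
  5 → cabin 1  [load 24/24]
  4 → cabin 4  [load 20/24]
  4 → cabin 4  [load 24/24]
  3 → cabin 5  [load 18/24]
8 cabins opened.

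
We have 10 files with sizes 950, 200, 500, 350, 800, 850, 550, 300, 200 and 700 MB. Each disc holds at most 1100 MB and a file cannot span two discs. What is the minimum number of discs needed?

Total = 950 + 850 + 800 + 700 + 550 + 500 + 350 + 300 + 200 + 200 = 5400 MB.
Lower bound: ⌈5400/1100⌉ = 5 discs.
A packing using 6 discs:
  disc 1: 950 = 950
  disc 2: 850 + 200 = 1050
  disc 3: 800 + 300 = 1100
  disc 4: 700 + 350 = 1050
  disc 5: 550 + 500 = 1050
  disc 6: 200 = 200
No arrangement into 5 discs stays within capacity, so 6 is optimal.

6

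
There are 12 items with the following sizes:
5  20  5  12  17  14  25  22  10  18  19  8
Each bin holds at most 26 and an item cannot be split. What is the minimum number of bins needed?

8

Total = 25 + 22 + 20 + 19 + 18 + 17 + 14 + 12 + 10 + 8 + 5 + 5 = 175.
Lower bound: ⌈175/26⌉ = 7 bins.
A packing using 8 bins:
  bin 1: 25 = 25
  bin 2: 22 = 22
  bin 3: 20 + 5 = 25
  bin 4: 19 + 5 = 24
  bin 5: 18 + 8 = 26
  bin 6: 17 = 17
  bin 7: 14 + 12 = 26
  bin 8: 10 = 10
No arrangement into 7 bins stays within capacity, so 8 is optimal.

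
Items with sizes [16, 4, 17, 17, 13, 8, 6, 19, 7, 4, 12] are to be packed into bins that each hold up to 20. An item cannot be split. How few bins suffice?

7

Total = 19 + 17 + 17 + 16 + 13 + 12 + 8 + 7 + 6 + 4 + 4 = 123.
Lower bound: ⌈123/20⌉ = 7 bins.
A packing using 7 bins:
  bin 1: 19 = 19
  bin 2: 17 = 17
  bin 3: 17 = 17
  bin 4: 16 + 4 = 20
  bin 5: 13 + 7 = 20
  bin 6: 12 + 8 = 20
  bin 7: 6 + 4 = 10
This matches the lower bound, so 7 is optimal.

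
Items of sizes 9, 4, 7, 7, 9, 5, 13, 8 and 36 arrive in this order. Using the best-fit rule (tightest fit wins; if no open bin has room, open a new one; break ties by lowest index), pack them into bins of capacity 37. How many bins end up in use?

3

  9 → bin 1 (new)  [load 9/37]
  4 → bin 1  [load 13/37]
  7 → bin 1  [load 20/37]
  7 → bin 1  [load 27/37]
  9 → bin 1  [load 36/37]
  5 → bin 2 (new)  [load 5/37]
  13 → bin 2  [load 18/37]
  8 → bin 2  [load 26/37]
  36 → bin 3 (new)  [load 36/37]
3 bins opened.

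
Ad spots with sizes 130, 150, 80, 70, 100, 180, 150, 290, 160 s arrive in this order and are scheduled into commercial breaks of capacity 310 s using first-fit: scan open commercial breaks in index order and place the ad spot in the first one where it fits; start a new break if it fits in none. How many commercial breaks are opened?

  130 → break 1 (new)  [load 130/310]
  150 → break 1  [load 280/310]
  80 → break 2 (new)  [load 80/310]
  70 → break 2  [load 150/310]
  100 → break 2  [load 250/310]
  180 → break 3 (new)  [load 180/310]
  150 → break 4 (new)  [load 150/310]
  290 → break 5 (new)  [load 290/310]
  160 → break 4  [load 310/310]
5 commercial breaks opened.

5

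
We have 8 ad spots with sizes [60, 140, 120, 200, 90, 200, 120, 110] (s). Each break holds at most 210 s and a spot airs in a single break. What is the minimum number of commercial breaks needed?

6

Total = 200 + 200 + 140 + 120 + 120 + 110 + 90 + 60 = 1040 s.
Lower bound: ⌈1040/210⌉ = 5 commercial breaks.
Also, 6 ad spots each exceed 105 s, and no two of those can share a break, so at least 6 commercial breaks are needed.
A packing using 6 commercial breaks:
  break 1: 200 = 200
  break 2: 200 = 200
  break 3: 140 + 60 = 200
  break 4: 120 + 90 = 210
  break 5: 120 = 120
  break 6: 110 = 110
This matches the lower bound, so 6 is optimal.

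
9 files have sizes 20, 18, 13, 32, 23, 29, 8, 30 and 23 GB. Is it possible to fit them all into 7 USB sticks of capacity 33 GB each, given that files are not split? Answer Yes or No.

A valid assignment using 7 USB sticks:
  USB stick 1: 32 = 32
  USB stick 2: 30 = 30
  USB stick 3: 29 = 29
  USB stick 4: 23 + 8 = 31
  USB stick 5: 23 = 23
  USB stick 6: 20 + 13 = 33
  USB stick 7: 18 = 18
Every load is within 33 GB, so 7 USB sticks suffice.

Yes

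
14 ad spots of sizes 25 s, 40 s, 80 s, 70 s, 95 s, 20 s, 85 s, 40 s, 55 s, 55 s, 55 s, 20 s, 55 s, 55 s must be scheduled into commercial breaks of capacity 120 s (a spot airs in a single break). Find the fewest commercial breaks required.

7

Total = 95 + 85 + 80 + 70 + 55 + 55 + 55 + 55 + 55 + 40 + 40 + 25 + 20 + 20 = 750 s.
Lower bound: ⌈750/120⌉ = 7 commercial breaks.
A packing using 7 commercial breaks:
  break 1: 95 + 25 = 120
  break 2: 85 + 20 = 105
  break 3: 80 + 40 = 120
  break 4: 70 + 40 = 110
  break 5: 55 + 55 = 110
  break 6: 55 + 55 = 110
  break 7: 55 + 20 = 75
This matches the lower bound, so 7 is optimal.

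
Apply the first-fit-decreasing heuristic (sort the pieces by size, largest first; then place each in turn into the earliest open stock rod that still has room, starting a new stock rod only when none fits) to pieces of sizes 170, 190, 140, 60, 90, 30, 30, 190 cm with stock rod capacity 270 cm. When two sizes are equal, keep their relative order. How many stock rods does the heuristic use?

Sorted descending: 190, 190, 170, 140, 90, 60, 30, 30.
  190 → stock rod 1 (new)  [load 190/270]
  190 → stock rod 2 (new)  [load 190/270]
  170 → stock rod 3 (new)  [load 170/270]
  140 → stock rod 4 (new)  [load 140/270]
  90 → stock rod 3  [load 260/270]
  60 → stock rod 1  [load 250/270]
  30 → stock rod 2  [load 220/270]
  30 → stock rod 2  [load 250/270]
4 stock rods opened.

4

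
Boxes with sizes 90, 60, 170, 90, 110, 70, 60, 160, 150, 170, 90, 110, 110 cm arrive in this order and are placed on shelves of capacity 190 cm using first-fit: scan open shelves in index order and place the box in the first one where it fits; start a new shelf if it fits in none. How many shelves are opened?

  90 → shelf 1 (new)  [load 90/190]
  60 → shelf 1  [load 150/190]
  170 → shelf 2 (new)  [load 170/190]
  90 → shelf 3 (new)  [load 90/190]
  110 → shelf 4 (new)  [load 110/190]
  70 → shelf 3  [load 160/190]
  60 → shelf 4  [load 170/190]
  160 → shelf 5 (new)  [load 160/190]
  150 → shelf 6 (new)  [load 150/190]
  170 → shelf 7 (new)  [load 170/190]
  90 → shelf 8 (new)  [load 90/190]
  110 → shelf 9 (new)  [load 110/190]
  110 → shelf 10 (new)  [load 110/190]
10 shelves opened.

10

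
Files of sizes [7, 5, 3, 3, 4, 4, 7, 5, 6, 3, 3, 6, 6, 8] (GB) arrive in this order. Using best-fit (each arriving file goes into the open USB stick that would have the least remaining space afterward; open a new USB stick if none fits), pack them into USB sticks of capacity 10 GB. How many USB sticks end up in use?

  7 → USB stick 1 (new)  [load 7/10]
  5 → USB stick 2 (new)  [load 5/10]
  3 → USB stick 1  [load 10/10]
  3 → USB stick 2  [load 8/10]
  4 → USB stick 3 (new)  [load 4/10]
  4 → USB stick 3  [load 8/10]
  7 → USB stick 4 (new)  [load 7/10]
  5 → USB stick 5 (new)  [load 5/10]
  6 → USB stick 6 (new)  [load 6/10]
  3 → USB stick 4  [load 10/10]
  3 → USB stick 6  [load 9/10]
  6 → USB stick 7 (new)  [load 6/10]
  6 → USB stick 8 (new)  [load 6/10]
  8 → USB stick 9 (new)  [load 8/10]
9 USB sticks opened.

9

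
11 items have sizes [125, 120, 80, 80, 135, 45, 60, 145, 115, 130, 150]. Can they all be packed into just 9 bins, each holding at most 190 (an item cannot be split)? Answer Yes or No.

A valid assignment using 8 bins:
  bin 1: 150 = 150
  bin 2: 145 + 45 = 190
  bin 3: 135 = 135
  bin 4: 130 + 60 = 190
  bin 5: 125 = 125
  bin 6: 120 = 120
  bin 7: 115 = 115
  bin 8: 80 + 80 = 160
That uses only 8 ≤ 9, so 9 bins are enough.

Yes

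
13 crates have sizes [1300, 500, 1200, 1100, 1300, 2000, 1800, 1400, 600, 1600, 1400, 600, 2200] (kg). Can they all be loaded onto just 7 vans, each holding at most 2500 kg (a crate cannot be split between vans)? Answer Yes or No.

No

Total = 17000 kg; ⌈17000/2500⌉ = 7.
8 crates each exceed half the capacity and cannot share a van, forcing at least 8 vans.
At least 8 vans are required, but only 7 are allowed.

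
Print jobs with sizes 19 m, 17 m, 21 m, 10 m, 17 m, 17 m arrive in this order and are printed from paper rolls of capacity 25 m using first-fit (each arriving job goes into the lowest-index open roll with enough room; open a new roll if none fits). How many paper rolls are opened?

6

  19 → roll 1 (new)  [load 19/25]
  17 → roll 2 (new)  [load 17/25]
  21 → roll 3 (new)  [load 21/25]
  10 → roll 4 (new)  [load 10/25]
  17 → roll 5 (new)  [load 17/25]
  17 → roll 6 (new)  [load 17/25]
6 paper rolls opened.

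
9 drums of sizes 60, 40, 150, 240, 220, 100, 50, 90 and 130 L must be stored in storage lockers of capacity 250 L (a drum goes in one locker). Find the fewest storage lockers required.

5

Total = 240 + 220 + 150 + 130 + 100 + 90 + 60 + 50 + 40 = 1080 L.
Lower bound: ⌈1080/250⌉ = 5 storage lockers.
A packing using 5 storage lockers:
  locker 1: 240 = 240
  locker 2: 220 = 220
  locker 3: 150 + 100 = 250
  locker 4: 130 + 90 = 220
  locker 5: 60 + 50 + 40 = 150
This matches the lower bound, so 5 is optimal.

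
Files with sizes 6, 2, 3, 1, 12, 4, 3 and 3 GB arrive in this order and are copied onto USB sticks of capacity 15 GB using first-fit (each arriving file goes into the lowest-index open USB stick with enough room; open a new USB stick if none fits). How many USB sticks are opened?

3

  6 → USB stick 1 (new)  [load 6/15]
  2 → USB stick 1  [load 8/15]
  3 → USB stick 1  [load 11/15]
  1 → USB stick 1  [load 12/15]
  12 → USB stick 2 (new)  [load 12/15]
  4 → USB stick 3 (new)  [load 4/15]
  3 → USB stick 1  [load 15/15]
  3 → USB stick 2  [load 15/15]
3 USB sticks opened.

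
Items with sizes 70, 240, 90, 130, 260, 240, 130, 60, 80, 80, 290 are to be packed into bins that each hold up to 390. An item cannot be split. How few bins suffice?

5

Total = 290 + 260 + 240 + 240 + 130 + 130 + 90 + 80 + 80 + 70 + 60 = 1670.
Lower bound: ⌈1670/390⌉ = 5 bins.
A packing using 5 bins:
  bin 1: 290 + 90 = 380
  bin 2: 260 + 130 = 390
  bin 3: 240 + 130 = 370
  bin 4: 240 + 80 + 70 = 390
  bin 5: 80 + 60 = 140
This matches the lower bound, so 5 is optimal.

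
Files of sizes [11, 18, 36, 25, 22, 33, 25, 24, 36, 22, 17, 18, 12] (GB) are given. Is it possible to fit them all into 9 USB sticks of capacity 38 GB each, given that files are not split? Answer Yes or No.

Total = 299 GB; ⌈299/38⌉ = 8.
The bound of 8 does not rule out 9, but exhaustive search shows no assignment into 9 USB sticks of capacity 38 GB exists — the minimum is 10.

No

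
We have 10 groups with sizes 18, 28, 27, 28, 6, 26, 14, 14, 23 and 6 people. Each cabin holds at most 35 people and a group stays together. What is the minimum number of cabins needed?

Total = 28 + 28 + 27 + 26 + 23 + 18 + 14 + 14 + 6 + 6 = 190 people.
Lower bound: ⌈190/35⌉ = 6 cabins.
A packing using 7 cabins:
  cabin 1: 28 + 6 = 34
  cabin 2: 28 + 6 = 34
  cabin 3: 27 = 27
  cabin 4: 26 = 26
  cabin 5: 23 = 23
  cabin 6: 18 + 14 = 32
  cabin 7: 14 = 14
No arrangement into 6 cabins stays within capacity, so 7 is optimal.

7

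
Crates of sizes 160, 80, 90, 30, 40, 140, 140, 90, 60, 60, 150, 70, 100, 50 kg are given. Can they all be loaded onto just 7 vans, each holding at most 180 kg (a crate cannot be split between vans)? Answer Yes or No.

No

Total = 1260 kg; ⌈1260/180⌉ = 7.
The bound of 7 does not rule out 7, but exhaustive search shows no assignment into 7 vans of capacity 180 kg exists — the minimum is 8.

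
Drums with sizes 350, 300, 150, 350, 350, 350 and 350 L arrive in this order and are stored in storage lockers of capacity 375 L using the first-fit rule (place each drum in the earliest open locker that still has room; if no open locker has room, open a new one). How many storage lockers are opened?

7

  350 → locker 1 (new)  [load 350/375]
  300 → locker 2 (new)  [load 300/375]
  150 → locker 3 (new)  [load 150/375]
  350 → locker 4 (new)  [load 350/375]
  350 → locker 5 (new)  [load 350/375]
  350 → locker 6 (new)  [load 350/375]
  350 → locker 7 (new)  [load 350/375]
7 storage lockers opened.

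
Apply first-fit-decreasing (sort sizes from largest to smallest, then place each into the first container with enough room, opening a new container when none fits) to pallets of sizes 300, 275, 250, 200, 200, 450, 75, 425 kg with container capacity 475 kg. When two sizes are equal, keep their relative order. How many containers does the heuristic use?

5

Sorted descending: 450, 425, 300, 275, 250, 200, 200, 75.
  450 → container 1 (new)  [load 450/475]
  425 → container 2 (new)  [load 425/475]
  300 → container 3 (new)  [load 300/475]
  275 → container 4 (new)  [load 275/475]
  250 → container 5 (new)  [load 250/475]
  200 → container 4  [load 475/475]
  200 → container 5  [load 450/475]
  75 → container 3  [load 375/475]
5 containers opened.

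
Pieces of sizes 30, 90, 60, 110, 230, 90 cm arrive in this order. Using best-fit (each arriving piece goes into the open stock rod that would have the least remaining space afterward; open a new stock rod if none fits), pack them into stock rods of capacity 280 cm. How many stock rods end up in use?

  30 → stock rod 1 (new)  [load 30/280]
  90 → stock rod 1  [load 120/280]
  60 → stock rod 1  [load 180/280]
  110 → stock rod 2 (new)  [load 110/280]
  230 → stock rod 3 (new)  [load 230/280]
  90 → stock rod 1  [load 270/280]
3 stock rods opened.

3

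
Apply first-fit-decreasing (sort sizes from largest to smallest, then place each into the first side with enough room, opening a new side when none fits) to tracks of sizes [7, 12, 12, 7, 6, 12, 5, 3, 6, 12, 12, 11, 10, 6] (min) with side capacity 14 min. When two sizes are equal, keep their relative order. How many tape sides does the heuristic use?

10

Sorted descending: 12, 12, 12, 12, 12, 11, 10, 7, 7, 6, 6, 6, 5, 3.
  12 → side 1 (new)  [load 12/14]
  12 → side 2 (new)  [load 12/14]
  12 → side 3 (new)  [load 12/14]
  12 → side 4 (new)  [load 12/14]
  12 → side 5 (new)  [load 12/14]
  11 → side 6 (new)  [load 11/14]
  10 → side 7 (new)  [load 10/14]
  7 → side 8 (new)  [load 7/14]
  7 → side 8  [load 14/14]
  6 → side 9 (new)  [load 6/14]
  6 → side 9  [load 12/14]
  6 → side 10 (new)  [load 6/14]
  5 → side 10  [load 11/14]
  3 → side 6  [load 14/14]
10 tape sides opened.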